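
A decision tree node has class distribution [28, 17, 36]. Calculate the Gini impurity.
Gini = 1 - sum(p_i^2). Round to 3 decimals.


Total = 81. Proportions: 28/81, 17/81, 36/81. sum(p_i^2) = 0.3611. Gini = 1 - 0.3611 = 0.6389, which rounds to 0.639.

0.639


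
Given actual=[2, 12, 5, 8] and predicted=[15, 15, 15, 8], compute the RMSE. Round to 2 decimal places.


MSE = 69.5000. RMSE = sqrt(69.5000) = 8.34.

8.34


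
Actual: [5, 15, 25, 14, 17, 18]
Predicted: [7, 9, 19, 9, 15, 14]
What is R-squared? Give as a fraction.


Mean(y) = 47/3. SS_res = 121. SS_tot = 634/3. R^2 = 1 - 121/(634/3) = 271/634.

271/634


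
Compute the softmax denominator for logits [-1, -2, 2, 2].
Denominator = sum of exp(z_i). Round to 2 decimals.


Denom = e^-1=0.3679 + e^-2=0.1353 + e^2=7.3891 + e^2=7.3891. Sum = 15.2814, which rounds to 15.28.

15.28


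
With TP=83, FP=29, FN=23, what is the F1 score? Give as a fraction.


Precision = 83/112 = 83/112. Recall = 83/106 = 83/106. F1 = 2*P*R/(P+R) = 83/109.

83/109


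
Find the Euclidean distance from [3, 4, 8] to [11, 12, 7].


d = sqrt(sum of squared differences). (3-11)^2=64, (4-12)^2=64, (8-7)^2=1. Sum = 129.

sqrt(129)


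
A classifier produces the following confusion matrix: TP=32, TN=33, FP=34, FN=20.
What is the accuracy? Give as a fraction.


Accuracy = (TP + TN) / (TP + TN + FP + FN) = (32 + 33) / 119 = 65/119.

65/119


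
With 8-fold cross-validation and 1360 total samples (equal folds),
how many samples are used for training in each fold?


Each validation fold has 1360/8 = 170 samples. Training set = 1360 - 170 = 1190.

1190


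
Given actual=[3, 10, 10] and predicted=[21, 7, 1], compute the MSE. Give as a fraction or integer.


MSE = (1/3) * ((3-21)^2=324 + (10-7)^2=9 + (10-1)^2=81). Sum = 414. MSE = 138.

138


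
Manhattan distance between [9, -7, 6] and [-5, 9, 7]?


d = sum of absolute differences: |9--5|=14 + |-7-9|=16 + |6-7|=1 = 31.

31


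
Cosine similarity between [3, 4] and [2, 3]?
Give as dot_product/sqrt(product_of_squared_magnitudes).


dot = 18. |a|^2 = 25, |b|^2 = 13. cos = 18/sqrt(325).

18/sqrt(325)


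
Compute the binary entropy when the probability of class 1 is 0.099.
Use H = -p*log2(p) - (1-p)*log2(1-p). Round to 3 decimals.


H = -0.099*log2(0.099) - 0.901*log2(0.901) = 0.466.

0.466


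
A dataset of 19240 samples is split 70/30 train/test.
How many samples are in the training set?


Test set = 19240 * 30% = 5772. Training set = 19240 - 5772 = 13468.

13468


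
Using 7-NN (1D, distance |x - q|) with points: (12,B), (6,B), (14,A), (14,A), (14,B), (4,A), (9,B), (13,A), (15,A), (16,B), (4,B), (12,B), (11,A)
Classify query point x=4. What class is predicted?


Distances: |12-4|=8, |6-4|=2, |14-4|=10, |14-4|=10, |14-4|=10, |4-4|=0, |9-4|=5, |13-4|=9, |15-4|=11, |16-4|=12, |4-4|=0, |12-4|=8, |11-4|=7. 7 nearest: (4,A), (4,B), (6,B), (9,B), (11,A), (12,B), (12,B). Counts: {'A': 2, 'B': 5}. Majority class: B.

B


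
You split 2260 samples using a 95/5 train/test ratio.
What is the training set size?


Test set = 2260 * 5% = 113. Training set = 2260 - 113 = 2147.

2147


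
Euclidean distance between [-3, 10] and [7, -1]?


d = sqrt(sum of squared differences). (-3-7)^2=100, (10--1)^2=121. Sum = 221.

sqrt(221)


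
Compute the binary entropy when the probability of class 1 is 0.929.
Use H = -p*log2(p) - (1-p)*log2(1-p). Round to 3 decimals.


H = -0.929*log2(0.929) - 0.071*log2(0.071) = 0.370.

0.370


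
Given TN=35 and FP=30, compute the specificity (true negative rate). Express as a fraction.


Specificity = TN / (TN + FP) = 35 / 65 = 7/13.

7/13


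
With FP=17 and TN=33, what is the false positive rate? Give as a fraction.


FPR = FP / (FP + TN) = 17 / 50 = 17/50.

17/50


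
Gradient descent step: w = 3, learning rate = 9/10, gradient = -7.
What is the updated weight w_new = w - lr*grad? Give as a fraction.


w_new = 3 - 9/10 * -7 = 3 - -63/10 = 93/10.

93/10


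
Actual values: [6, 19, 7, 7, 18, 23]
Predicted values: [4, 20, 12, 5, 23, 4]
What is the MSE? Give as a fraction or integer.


MSE = (1/6) * ((6-4)^2=4 + (19-20)^2=1 + (7-12)^2=25 + (7-5)^2=4 + (18-23)^2=25 + (23-4)^2=361). Sum = 420. MSE = 70.

70


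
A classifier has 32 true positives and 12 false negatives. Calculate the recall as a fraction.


Recall = TP / (TP + FN) = 32 / 44 = 8/11.

8/11


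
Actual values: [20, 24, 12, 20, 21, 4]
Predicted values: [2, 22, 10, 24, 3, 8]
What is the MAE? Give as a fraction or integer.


MAE = (1/6) * (|20-2|=18 + |24-22|=2 + |12-10|=2 + |20-24|=4 + |21-3|=18 + |4-8|=4). Sum = 48. MAE = 8.

8


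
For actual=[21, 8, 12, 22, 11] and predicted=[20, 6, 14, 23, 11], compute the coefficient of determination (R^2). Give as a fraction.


Mean(y) = 74/5. SS_res = 10. SS_tot = 794/5. R^2 = 1 - 10/(794/5) = 372/397.

372/397


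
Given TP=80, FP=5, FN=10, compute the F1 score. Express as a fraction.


Precision = 80/85 = 16/17. Recall = 80/90 = 8/9. F1 = 2*P*R/(P+R) = 32/35.

32/35


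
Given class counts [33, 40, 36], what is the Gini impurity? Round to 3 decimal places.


Total = 109. Proportions: 33/109, 40/109, 36/109. sum(p_i^2) = 0.3354. Gini = 1 - 0.3354 = 0.6646, which rounds to 0.665.

0.665


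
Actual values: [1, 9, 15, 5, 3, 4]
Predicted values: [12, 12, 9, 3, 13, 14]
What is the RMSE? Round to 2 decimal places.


MSE = 61.6667. RMSE = sqrt(61.6667) = 7.85.

7.85


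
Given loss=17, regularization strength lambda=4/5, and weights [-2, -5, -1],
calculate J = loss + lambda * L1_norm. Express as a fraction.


L1 norm = sum(|w|) = 8. J = 17 + 4/5 * 8 = 117/5.

117/5


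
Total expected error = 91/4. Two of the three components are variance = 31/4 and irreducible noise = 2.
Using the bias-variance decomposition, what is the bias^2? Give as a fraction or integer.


Total error = bias^2 + variance + irreducible noise. So bias^2 = 91/4 - 31/4 - 2 = 13.

13


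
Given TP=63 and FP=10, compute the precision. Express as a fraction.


Precision = TP / (TP + FP) = 63 / 73 = 63/73.

63/73


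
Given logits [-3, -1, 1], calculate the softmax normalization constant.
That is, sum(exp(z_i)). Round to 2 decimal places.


Denom = e^-3=0.0498 + e^-1=0.3679 + e^1=2.7183. Sum = 3.1360, which rounds to 3.14.

3.14


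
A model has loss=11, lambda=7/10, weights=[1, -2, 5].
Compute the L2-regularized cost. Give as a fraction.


L2 sq norm = sum(w^2) = 30. J = 11 + 7/10 * 30 = 32.

32


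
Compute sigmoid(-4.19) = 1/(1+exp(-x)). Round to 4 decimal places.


sigma(-4.19) = 1/(1+e^(4.19)) = 1/(1+66.022791) = 1/67.022791 = 0.0149.

0.0149


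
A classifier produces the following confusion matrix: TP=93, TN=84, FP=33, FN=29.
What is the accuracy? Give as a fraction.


Accuracy = (TP + TN) / (TP + TN + FP + FN) = (93 + 84) / 239 = 177/239.

177/239


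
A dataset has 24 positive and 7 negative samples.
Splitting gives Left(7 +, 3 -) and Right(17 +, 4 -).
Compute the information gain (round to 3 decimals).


H(parent) = 0.7706. H(left) = 0.8813, H(right) = 0.7025. Weighted = (10/31)*0.8813 + (21/31)*0.7025 = 0.7602. IG = 0.7706 - 0.7602 = 0.0104, which rounds to 0.010.

0.010


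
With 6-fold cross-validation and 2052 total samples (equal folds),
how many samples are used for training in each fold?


Each validation fold has 2052/6 = 342 samples. Training set = 2052 - 342 = 1710.

1710


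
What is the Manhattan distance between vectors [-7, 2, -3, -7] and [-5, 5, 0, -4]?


d = sum of absolute differences: |-7--5|=2 + |2-5|=3 + |-3-0|=3 + |-7--4|=3 = 11.

11


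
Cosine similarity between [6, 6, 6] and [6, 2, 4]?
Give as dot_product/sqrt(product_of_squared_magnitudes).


dot = 72. |a|^2 = 108, |b|^2 = 56. cos = 72/sqrt(6048).

72/sqrt(6048)


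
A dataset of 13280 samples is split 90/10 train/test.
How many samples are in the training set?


Test set = 13280 * 10% = 1328. Training set = 13280 - 1328 = 11952.

11952


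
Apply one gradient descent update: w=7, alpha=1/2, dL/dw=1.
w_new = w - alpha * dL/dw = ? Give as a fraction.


w_new = 7 - 1/2 * 1 = 7 - 1/2 = 13/2.

13/2


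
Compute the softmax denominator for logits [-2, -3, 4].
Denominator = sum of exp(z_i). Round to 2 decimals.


Denom = e^-2=0.1353 + e^-3=0.0498 + e^4=54.5982. Sum = 54.7833, which rounds to 54.78.

54.78


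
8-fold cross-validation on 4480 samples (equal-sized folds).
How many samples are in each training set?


Each validation fold has 4480/8 = 560 samples. Training set = 4480 - 560 = 3920.

3920


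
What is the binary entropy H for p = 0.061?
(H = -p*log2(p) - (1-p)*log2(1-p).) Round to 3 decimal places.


H = -0.061*log2(0.061) - 0.939*log2(0.939) = 0.331.

0.331


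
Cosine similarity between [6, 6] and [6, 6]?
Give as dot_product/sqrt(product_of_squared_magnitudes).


dot = 72. |a|^2 = 72, |b|^2 = 72. cos = 72/sqrt(5184).

72/sqrt(5184)


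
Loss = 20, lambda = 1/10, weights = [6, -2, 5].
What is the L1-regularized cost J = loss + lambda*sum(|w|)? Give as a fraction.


L1 norm = sum(|w|) = 13. J = 20 + 1/10 * 13 = 213/10.

213/10


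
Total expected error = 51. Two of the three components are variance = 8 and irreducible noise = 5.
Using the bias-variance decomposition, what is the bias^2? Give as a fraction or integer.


Total error = bias^2 + variance + irreducible noise. So bias^2 = 51 - 8 - 5 = 38.

38


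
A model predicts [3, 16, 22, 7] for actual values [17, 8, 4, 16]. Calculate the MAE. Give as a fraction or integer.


MAE = (1/4) * (|17-3|=14 + |8-16|=8 + |4-22|=18 + |16-7|=9). Sum = 49. MAE = 49/4.

49/4


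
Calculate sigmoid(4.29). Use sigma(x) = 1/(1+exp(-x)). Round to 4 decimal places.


sigma(4.29) = 1/(1+e^(-4.29)) = 1/(1+0.013705) = 1/1.013705 = 0.9865.

0.9865


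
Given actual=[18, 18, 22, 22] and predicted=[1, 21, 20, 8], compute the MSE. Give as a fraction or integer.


MSE = (1/4) * ((18-1)^2=289 + (18-21)^2=9 + (22-20)^2=4 + (22-8)^2=196). Sum = 498. MSE = 249/2.

249/2


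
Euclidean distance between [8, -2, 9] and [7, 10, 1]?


d = sqrt(sum of squared differences). (8-7)^2=1, (-2-10)^2=144, (9-1)^2=64. Sum = 209.

sqrt(209)


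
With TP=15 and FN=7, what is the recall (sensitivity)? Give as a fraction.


Recall = TP / (TP + FN) = 15 / 22 = 15/22.

15/22


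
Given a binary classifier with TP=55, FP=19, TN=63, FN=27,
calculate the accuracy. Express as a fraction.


Accuracy = (TP + TN) / (TP + TN + FP + FN) = (55 + 63) / 164 = 59/82.

59/82


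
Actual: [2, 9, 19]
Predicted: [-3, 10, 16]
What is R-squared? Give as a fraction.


Mean(y) = 10. SS_res = 35. SS_tot = 146. R^2 = 1 - 35/(146) = 111/146.

111/146


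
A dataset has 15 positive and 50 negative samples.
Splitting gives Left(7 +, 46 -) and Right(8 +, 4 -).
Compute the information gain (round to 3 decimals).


H(parent) = 0.7793. H(left) = 0.5631, H(right) = 0.9183. Weighted = (53/65)*0.5631 + (12/65)*0.9183 = 0.6287. IG = 0.7793 - 0.6287 = 0.1506, which rounds to 0.151.

0.151


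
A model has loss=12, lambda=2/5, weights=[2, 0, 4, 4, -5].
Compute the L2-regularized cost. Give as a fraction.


L2 sq norm = sum(w^2) = 61. J = 12 + 2/5 * 61 = 182/5.

182/5


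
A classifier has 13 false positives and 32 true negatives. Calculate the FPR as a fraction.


FPR = FP / (FP + TN) = 13 / 45 = 13/45.

13/45


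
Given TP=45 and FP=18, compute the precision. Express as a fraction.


Precision = TP / (TP + FP) = 45 / 63 = 5/7.

5/7


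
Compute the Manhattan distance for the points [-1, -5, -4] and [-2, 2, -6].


d = sum of absolute differences: |-1--2|=1 + |-5-2|=7 + |-4--6|=2 = 10.

10


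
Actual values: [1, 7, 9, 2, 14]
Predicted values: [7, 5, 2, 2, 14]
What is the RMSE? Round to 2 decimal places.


MSE = 17.8000. RMSE = sqrt(17.8000) = 4.22.

4.22


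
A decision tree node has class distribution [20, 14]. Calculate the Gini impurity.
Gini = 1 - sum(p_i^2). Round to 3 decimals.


Total = 34. Proportions: 20/34, 14/34. sum(p_i^2) = 0.5156. Gini = 1 - 0.5156 = 0.4844, which rounds to 0.484.

0.484


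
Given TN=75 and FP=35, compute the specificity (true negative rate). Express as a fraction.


Specificity = TN / (TN + FP) = 75 / 110 = 15/22.

15/22


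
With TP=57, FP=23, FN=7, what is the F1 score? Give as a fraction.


Precision = 57/80 = 57/80. Recall = 57/64 = 57/64. F1 = 2*P*R/(P+R) = 19/24.

19/24


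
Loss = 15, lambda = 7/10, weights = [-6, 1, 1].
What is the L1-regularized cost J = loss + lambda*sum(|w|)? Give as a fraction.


L1 norm = sum(|w|) = 8. J = 15 + 7/10 * 8 = 103/5.

103/5


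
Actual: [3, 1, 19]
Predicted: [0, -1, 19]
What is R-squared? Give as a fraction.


Mean(y) = 23/3. SS_res = 13. SS_tot = 584/3. R^2 = 1 - 13/(584/3) = 545/584.

545/584


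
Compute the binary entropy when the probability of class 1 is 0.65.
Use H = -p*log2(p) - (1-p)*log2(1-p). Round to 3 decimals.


H = -0.65*log2(0.65) - 0.35*log2(0.35) = 0.934.

0.934


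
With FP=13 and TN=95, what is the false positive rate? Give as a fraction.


FPR = FP / (FP + TN) = 13 / 108 = 13/108.

13/108


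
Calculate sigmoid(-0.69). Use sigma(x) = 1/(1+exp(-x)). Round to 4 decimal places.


sigma(-0.69) = 1/(1+e^(0.69)) = 1/(1+1.993716) = 1/2.993716 = 0.3340.

0.3340


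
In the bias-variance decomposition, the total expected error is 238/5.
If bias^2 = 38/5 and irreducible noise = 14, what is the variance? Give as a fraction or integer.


Total error = bias^2 + variance + irreducible noise. So variance = 238/5 - 38/5 - 14 = 26.

26


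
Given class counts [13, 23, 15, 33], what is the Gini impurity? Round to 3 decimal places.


Total = 84. Proportions: 13/84, 23/84, 15/84, 33/84. sum(p_i^2) = 0.2851. Gini = 1 - 0.2851 = 0.7149, which rounds to 0.715.

0.715


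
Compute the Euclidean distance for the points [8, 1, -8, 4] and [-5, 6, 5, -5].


d = sqrt(sum of squared differences). (8--5)^2=169, (1-6)^2=25, (-8-5)^2=169, (4--5)^2=81. Sum = 444.

sqrt(444)


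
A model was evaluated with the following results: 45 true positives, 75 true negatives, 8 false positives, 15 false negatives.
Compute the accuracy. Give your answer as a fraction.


Accuracy = (TP + TN) / (TP + TN + FP + FN) = (45 + 75) / 143 = 120/143.

120/143


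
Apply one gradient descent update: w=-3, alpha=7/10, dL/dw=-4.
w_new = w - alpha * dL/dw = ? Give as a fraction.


w_new = -3 - 7/10 * -4 = -3 - -14/5 = -1/5.

-1/5


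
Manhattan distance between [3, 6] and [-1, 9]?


d = sum of absolute differences: |3--1|=4 + |6-9|=3 = 7.

7


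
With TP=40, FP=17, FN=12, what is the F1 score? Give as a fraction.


Precision = 40/57 = 40/57. Recall = 40/52 = 10/13. F1 = 2*P*R/(P+R) = 80/109.

80/109


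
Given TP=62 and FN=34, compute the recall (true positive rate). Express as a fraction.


Recall = TP / (TP + FN) = 62 / 96 = 31/48.

31/48


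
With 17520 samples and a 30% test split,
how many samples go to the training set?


Test set = 17520 * 30% = 5256. Training set = 17520 - 5256 = 12264.

12264


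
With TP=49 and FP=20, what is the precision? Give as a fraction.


Precision = TP / (TP + FP) = 49 / 69 = 49/69.

49/69


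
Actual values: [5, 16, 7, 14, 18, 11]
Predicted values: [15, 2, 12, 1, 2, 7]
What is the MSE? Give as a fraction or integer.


MSE = (1/6) * ((5-15)^2=100 + (16-2)^2=196 + (7-12)^2=25 + (14-1)^2=169 + (18-2)^2=256 + (11-7)^2=16). Sum = 762. MSE = 127.

127


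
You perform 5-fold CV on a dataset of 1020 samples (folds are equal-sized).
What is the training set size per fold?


Each validation fold has 1020/5 = 204 samples. Training set = 1020 - 204 = 816.

816


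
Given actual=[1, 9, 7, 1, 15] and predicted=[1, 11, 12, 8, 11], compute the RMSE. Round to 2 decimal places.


MSE = 18.8000. RMSE = sqrt(18.8000) = 4.34.

4.34


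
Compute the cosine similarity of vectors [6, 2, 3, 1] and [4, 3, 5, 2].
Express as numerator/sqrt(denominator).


dot = 47. |a|^2 = 50, |b|^2 = 54. cos = 47/sqrt(2700).

47/sqrt(2700)


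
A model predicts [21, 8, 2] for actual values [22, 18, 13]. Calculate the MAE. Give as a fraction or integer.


MAE = (1/3) * (|22-21|=1 + |18-8|=10 + |13-2|=11). Sum = 22. MAE = 22/3.

22/3


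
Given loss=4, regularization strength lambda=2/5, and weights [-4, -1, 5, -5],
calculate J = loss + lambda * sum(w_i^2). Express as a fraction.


L2 sq norm = sum(w^2) = 67. J = 4 + 2/5 * 67 = 154/5.

154/5


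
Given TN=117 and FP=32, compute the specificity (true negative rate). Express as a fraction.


Specificity = TN / (TN + FP) = 117 / 149 = 117/149.

117/149


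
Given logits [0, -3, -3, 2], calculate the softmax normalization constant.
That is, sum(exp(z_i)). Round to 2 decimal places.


Denom = e^0=1.0000 + e^-3=0.0498 + e^-3=0.0498 + e^2=7.3891. Sum = 8.4887, which rounds to 8.49.

8.49


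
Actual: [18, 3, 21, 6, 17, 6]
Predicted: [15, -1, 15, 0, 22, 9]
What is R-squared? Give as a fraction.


Mean(y) = 71/6. SS_res = 131. SS_tot = 1769/6. R^2 = 1 - 131/(1769/6) = 983/1769.

983/1769


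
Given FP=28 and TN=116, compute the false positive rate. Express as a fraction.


FPR = FP / (FP + TN) = 28 / 144 = 7/36.

7/36


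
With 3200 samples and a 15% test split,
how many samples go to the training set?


Test set = 3200 * 15% = 480. Training set = 3200 - 480 = 2720.

2720


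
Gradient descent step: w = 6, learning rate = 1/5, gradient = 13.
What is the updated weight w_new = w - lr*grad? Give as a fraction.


w_new = 6 - 1/5 * 13 = 6 - 13/5 = 17/5.

17/5


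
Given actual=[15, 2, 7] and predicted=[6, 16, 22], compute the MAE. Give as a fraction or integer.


MAE = (1/3) * (|15-6|=9 + |2-16|=14 + |7-22|=15). Sum = 38. MAE = 38/3.

38/3


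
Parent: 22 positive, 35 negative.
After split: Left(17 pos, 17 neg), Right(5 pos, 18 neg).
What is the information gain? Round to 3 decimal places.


H(parent) = 0.9621. H(left) = 1.0000, H(right) = 0.7554. Weighted = (34/57)*1.0000 + (23/57)*0.7554 = 0.9013. IG = 0.9621 - 0.9013 = 0.0608, which rounds to 0.061.

0.061


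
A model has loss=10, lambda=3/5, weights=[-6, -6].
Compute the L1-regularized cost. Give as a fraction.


L1 norm = sum(|w|) = 12. J = 10 + 3/5 * 12 = 86/5.

86/5


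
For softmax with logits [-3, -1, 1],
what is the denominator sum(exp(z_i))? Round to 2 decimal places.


Denom = e^-3=0.0498 + e^-1=0.3679 + e^1=2.7183. Sum = 3.1360, which rounds to 3.14.

3.14


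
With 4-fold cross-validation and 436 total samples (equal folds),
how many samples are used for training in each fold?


Each validation fold has 436/4 = 109 samples. Training set = 436 - 109 = 327.

327


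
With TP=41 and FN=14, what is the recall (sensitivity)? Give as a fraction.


Recall = TP / (TP + FN) = 41 / 55 = 41/55.

41/55


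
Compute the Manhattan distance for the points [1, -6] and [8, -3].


d = sum of absolute differences: |1-8|=7 + |-6--3|=3 = 10.

10


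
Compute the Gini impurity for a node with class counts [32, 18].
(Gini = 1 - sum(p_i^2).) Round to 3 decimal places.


Total = 50. Proportions: 32/50, 18/50. sum(p_i^2) = 0.5392. Gini = 1 - 0.5392 = 0.4608, which rounds to 0.461.

0.461


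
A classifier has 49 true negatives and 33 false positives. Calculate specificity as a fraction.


Specificity = TN / (TN + FP) = 49 / 82 = 49/82.

49/82


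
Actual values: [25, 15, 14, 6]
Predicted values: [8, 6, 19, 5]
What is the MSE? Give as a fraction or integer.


MSE = (1/4) * ((25-8)^2=289 + (15-6)^2=81 + (14-19)^2=25 + (6-5)^2=1). Sum = 396. MSE = 99.

99


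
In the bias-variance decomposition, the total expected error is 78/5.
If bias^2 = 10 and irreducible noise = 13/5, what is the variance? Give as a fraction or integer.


Total error = bias^2 + variance + irreducible noise. So variance = 78/5 - 10 - 13/5 = 3.

3


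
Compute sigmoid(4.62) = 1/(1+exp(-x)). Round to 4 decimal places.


sigma(4.62) = 1/(1+e^(-4.62)) = 1/(1+0.009853) = 1/1.009853 = 0.9902.

0.9902


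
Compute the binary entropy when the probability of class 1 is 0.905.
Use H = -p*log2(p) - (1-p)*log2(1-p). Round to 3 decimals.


H = -0.905*log2(0.905) - 0.095*log2(0.095) = 0.453.

0.453


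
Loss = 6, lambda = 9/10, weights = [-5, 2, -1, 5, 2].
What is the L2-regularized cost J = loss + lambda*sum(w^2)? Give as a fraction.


L2 sq norm = sum(w^2) = 59. J = 6 + 9/10 * 59 = 591/10.

591/10


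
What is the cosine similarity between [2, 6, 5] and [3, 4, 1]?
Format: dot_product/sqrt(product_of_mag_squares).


dot = 35. |a|^2 = 65, |b|^2 = 26. cos = 35/sqrt(1690).

35/sqrt(1690)


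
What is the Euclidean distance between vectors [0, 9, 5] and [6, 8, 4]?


d = sqrt(sum of squared differences). (0-6)^2=36, (9-8)^2=1, (5-4)^2=1. Sum = 38.

sqrt(38)


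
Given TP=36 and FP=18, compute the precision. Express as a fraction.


Precision = TP / (TP + FP) = 36 / 54 = 2/3.

2/3


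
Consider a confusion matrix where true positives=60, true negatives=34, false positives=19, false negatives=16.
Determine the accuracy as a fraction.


Accuracy = (TP + TN) / (TP + TN + FP + FN) = (60 + 34) / 129 = 94/129.

94/129


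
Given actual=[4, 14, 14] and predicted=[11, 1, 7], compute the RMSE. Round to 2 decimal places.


MSE = 89.0000. RMSE = sqrt(89.0000) = 9.43.

9.43


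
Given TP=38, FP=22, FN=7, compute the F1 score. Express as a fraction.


Precision = 38/60 = 19/30. Recall = 38/45 = 38/45. F1 = 2*P*R/(P+R) = 76/105.

76/105


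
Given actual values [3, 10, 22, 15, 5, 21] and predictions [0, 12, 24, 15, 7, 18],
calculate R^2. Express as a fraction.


Mean(y) = 38/3. SS_res = 30. SS_tot = 964/3. R^2 = 1 - 30/(964/3) = 437/482.

437/482


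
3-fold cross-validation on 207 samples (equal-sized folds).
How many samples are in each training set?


Each validation fold has 207/3 = 69 samples. Training set = 207 - 69 = 138.

138


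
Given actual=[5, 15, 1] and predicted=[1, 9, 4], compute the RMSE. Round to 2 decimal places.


MSE = 20.3333. RMSE = sqrt(20.3333) = 4.51.

4.51


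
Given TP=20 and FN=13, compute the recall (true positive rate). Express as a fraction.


Recall = TP / (TP + FN) = 20 / 33 = 20/33.

20/33


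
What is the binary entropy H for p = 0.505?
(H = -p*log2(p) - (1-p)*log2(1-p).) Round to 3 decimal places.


H = -0.505*log2(0.505) - 0.495*log2(0.495) = 1.000.

1.000


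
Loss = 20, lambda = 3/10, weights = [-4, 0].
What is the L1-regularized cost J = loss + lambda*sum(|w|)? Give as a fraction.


L1 norm = sum(|w|) = 4. J = 20 + 3/10 * 4 = 106/5.

106/5


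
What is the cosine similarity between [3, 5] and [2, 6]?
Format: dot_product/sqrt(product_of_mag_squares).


dot = 36. |a|^2 = 34, |b|^2 = 40. cos = 36/sqrt(1360).

36/sqrt(1360)


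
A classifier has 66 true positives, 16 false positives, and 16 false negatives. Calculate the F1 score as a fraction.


Precision = 66/82 = 33/41. Recall = 66/82 = 33/41. F1 = 2*P*R/(P+R) = 33/41.

33/41


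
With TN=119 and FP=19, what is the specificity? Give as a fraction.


Specificity = TN / (TN + FP) = 119 / 138 = 119/138.

119/138


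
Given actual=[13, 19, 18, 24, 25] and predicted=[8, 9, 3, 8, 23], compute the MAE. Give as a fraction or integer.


MAE = (1/5) * (|13-8|=5 + |19-9|=10 + |18-3|=15 + |24-8|=16 + |25-23|=2). Sum = 48. MAE = 48/5.

48/5


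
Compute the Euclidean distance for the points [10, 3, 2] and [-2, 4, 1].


d = sqrt(sum of squared differences). (10--2)^2=144, (3-4)^2=1, (2-1)^2=1. Sum = 146.

sqrt(146)


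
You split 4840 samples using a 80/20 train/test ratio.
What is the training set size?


Test set = 4840 * 20% = 968. Training set = 4840 - 968 = 3872.

3872


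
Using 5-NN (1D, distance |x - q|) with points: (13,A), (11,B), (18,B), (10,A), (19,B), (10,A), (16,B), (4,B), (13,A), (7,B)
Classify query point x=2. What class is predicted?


Distances: |13-2|=11, |11-2|=9, |18-2|=16, |10-2|=8, |19-2|=17, |10-2|=8, |16-2|=14, |4-2|=2, |13-2|=11, |7-2|=5. 5 nearest: (4,B), (7,B), (10,A), (10,A), (11,B). Counts: {'B': 3, 'A': 2}. Majority class: B.

B


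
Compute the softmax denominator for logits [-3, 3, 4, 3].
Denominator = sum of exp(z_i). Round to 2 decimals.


Denom = e^-3=0.0498 + e^3=20.0855 + e^4=54.5982 + e^3=20.0855. Sum = 94.8190, which rounds to 94.82.

94.82


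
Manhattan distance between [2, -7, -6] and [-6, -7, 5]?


d = sum of absolute differences: |2--6|=8 + |-7--7|=0 + |-6-5|=11 = 19.

19


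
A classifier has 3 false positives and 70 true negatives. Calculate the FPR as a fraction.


FPR = FP / (FP + TN) = 3 / 73 = 3/73.

3/73


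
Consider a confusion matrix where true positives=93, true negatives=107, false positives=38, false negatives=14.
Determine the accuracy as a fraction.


Accuracy = (TP + TN) / (TP + TN + FP + FN) = (93 + 107) / 252 = 50/63.

50/63


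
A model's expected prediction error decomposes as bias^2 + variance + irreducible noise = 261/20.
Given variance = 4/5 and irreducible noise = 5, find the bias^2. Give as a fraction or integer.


Total error = bias^2 + variance + irreducible noise. So bias^2 = 261/20 - 4/5 - 5 = 29/4.

29/4


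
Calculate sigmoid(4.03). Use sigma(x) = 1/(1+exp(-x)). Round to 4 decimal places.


sigma(4.03) = 1/(1+e^(-4.03)) = 1/(1+0.017774) = 1/1.017774 = 0.9825.

0.9825


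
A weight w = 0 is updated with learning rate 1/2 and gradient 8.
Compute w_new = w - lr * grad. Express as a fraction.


w_new = 0 - 1/2 * 8 = 0 - 4 = -4.

-4


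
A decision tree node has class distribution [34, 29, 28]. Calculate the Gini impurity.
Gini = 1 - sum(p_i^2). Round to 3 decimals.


Total = 91. Proportions: 34/91, 29/91, 28/91. sum(p_i^2) = 0.3358. Gini = 1 - 0.3358 = 0.6642, which rounds to 0.664.

0.664


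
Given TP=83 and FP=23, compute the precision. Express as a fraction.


Precision = TP / (TP + FP) = 83 / 106 = 83/106.

83/106


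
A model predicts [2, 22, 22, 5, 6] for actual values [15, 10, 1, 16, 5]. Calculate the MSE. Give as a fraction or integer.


MSE = (1/5) * ((15-2)^2=169 + (10-22)^2=144 + (1-22)^2=441 + (16-5)^2=121 + (5-6)^2=1). Sum = 876. MSE = 876/5.

876/5


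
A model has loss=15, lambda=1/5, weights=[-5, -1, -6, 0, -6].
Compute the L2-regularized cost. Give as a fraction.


L2 sq norm = sum(w^2) = 98. J = 15 + 1/5 * 98 = 173/5.

173/5


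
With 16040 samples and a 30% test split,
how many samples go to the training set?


Test set = 16040 * 30% = 4812. Training set = 16040 - 4812 = 11228.

11228


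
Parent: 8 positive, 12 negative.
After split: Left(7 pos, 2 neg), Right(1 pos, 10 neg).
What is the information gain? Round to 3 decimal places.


H(parent) = 0.9710. H(left) = 0.7642, H(right) = 0.4395. Weighted = (9/20)*0.7642 + (11/20)*0.4395 = 0.5856. IG = 0.9710 - 0.5856 = 0.3854, which rounds to 0.385.

0.385


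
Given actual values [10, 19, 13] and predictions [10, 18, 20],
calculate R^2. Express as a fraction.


Mean(y) = 14. SS_res = 50. SS_tot = 42. R^2 = 1 - 50/(42) = -4/21.

-4/21


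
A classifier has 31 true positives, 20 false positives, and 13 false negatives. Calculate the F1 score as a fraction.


Precision = 31/51 = 31/51. Recall = 31/44 = 31/44. F1 = 2*P*R/(P+R) = 62/95.

62/95


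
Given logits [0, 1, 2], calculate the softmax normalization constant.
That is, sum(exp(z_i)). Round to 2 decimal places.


Denom = e^0=1.0000 + e^1=2.7183 + e^2=7.3891. Sum = 11.1074, which rounds to 11.11.

11.11


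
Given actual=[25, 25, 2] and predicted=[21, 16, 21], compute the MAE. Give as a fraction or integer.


MAE = (1/3) * (|25-21|=4 + |25-16|=9 + |2-21|=19). Sum = 32. MAE = 32/3.

32/3


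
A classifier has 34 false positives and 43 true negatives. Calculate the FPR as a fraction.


FPR = FP / (FP + TN) = 34 / 77 = 34/77.

34/77


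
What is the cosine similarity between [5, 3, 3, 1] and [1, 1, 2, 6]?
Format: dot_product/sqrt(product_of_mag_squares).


dot = 20. |a|^2 = 44, |b|^2 = 42. cos = 20/sqrt(1848).

20/sqrt(1848)


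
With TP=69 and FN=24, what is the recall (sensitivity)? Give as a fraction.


Recall = TP / (TP + FN) = 69 / 93 = 23/31.

23/31


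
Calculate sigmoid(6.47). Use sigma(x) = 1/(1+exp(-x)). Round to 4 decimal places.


sigma(6.47) = 1/(1+e^(-6.47)) = 1/(1+0.001549) = 1/1.001549 = 0.9985.

0.9985


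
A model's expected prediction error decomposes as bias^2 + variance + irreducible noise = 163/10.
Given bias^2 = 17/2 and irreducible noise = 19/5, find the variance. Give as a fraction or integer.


Total error = bias^2 + variance + irreducible noise. So variance = 163/10 - 17/2 - 19/5 = 4.

4


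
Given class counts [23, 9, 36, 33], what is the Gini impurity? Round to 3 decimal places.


Total = 101. Proportions: 23/101, 9/101, 36/101, 33/101. sum(p_i^2) = 0.2936. Gini = 1 - 0.2936 = 0.7064, which rounds to 0.706.

0.706


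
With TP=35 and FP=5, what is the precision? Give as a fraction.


Precision = TP / (TP + FP) = 35 / 40 = 7/8.

7/8


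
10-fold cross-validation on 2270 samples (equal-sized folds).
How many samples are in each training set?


Each validation fold has 2270/10 = 227 samples. Training set = 2270 - 227 = 2043.

2043


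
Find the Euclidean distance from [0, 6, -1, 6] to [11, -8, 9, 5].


d = sqrt(sum of squared differences). (0-11)^2=121, (6--8)^2=196, (-1-9)^2=100, (6-5)^2=1. Sum = 418.

sqrt(418)


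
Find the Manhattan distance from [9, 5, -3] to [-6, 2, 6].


d = sum of absolute differences: |9--6|=15 + |5-2|=3 + |-3-6|=9 = 27.

27


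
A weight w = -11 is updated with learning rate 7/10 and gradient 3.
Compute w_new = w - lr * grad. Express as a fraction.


w_new = -11 - 7/10 * 3 = -11 - 21/10 = -131/10.

-131/10


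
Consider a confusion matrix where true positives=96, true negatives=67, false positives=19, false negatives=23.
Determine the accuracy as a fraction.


Accuracy = (TP + TN) / (TP + TN + FP + FN) = (96 + 67) / 205 = 163/205.

163/205


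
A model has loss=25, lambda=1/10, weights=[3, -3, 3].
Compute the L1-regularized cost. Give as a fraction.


L1 norm = sum(|w|) = 9. J = 25 + 1/10 * 9 = 259/10.

259/10


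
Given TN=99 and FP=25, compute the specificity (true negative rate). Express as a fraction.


Specificity = TN / (TN + FP) = 99 / 124 = 99/124.

99/124


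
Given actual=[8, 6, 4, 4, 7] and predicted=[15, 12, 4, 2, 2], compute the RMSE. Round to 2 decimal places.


MSE = 22.8000. RMSE = sqrt(22.8000) = 4.77.

4.77


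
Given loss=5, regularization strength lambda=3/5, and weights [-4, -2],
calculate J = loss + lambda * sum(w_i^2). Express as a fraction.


L2 sq norm = sum(w^2) = 20. J = 5 + 3/5 * 20 = 17.

17


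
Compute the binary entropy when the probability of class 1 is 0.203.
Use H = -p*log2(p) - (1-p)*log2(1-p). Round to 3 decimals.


H = -0.203*log2(0.203) - 0.797*log2(0.797) = 0.728.

0.728


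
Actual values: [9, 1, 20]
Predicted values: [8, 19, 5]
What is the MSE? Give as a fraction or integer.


MSE = (1/3) * ((9-8)^2=1 + (1-19)^2=324 + (20-5)^2=225). Sum = 550. MSE = 550/3.

550/3


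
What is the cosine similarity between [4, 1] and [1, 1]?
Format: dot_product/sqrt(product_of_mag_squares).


dot = 5. |a|^2 = 17, |b|^2 = 2. cos = 5/sqrt(34).

5/sqrt(34)


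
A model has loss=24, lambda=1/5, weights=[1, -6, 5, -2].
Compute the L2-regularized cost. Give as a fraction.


L2 sq norm = sum(w^2) = 66. J = 24 + 1/5 * 66 = 186/5.

186/5


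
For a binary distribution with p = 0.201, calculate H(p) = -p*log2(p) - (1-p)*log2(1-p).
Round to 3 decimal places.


H = -0.201*log2(0.201) - 0.799*log2(0.799) = 0.724.

0.724


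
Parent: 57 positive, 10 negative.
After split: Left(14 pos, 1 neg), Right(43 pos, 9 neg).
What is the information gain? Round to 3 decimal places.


H(parent) = 0.6080. H(left) = 0.3534, H(right) = 0.6647. Weighted = (15/67)*0.3534 + (52/67)*0.6647 = 0.5950. IG = 0.6080 - 0.5950 = 0.0130, which rounds to 0.013.

0.013


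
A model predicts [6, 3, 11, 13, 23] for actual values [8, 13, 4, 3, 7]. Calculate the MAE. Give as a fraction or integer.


MAE = (1/5) * (|8-6|=2 + |13-3|=10 + |4-11|=7 + |3-13|=10 + |7-23|=16). Sum = 45. MAE = 9.

9


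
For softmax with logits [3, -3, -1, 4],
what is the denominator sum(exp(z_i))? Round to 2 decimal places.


Denom = e^3=20.0855 + e^-3=0.0498 + e^-1=0.3679 + e^4=54.5982. Sum = 75.1014, which rounds to 75.10.

75.10


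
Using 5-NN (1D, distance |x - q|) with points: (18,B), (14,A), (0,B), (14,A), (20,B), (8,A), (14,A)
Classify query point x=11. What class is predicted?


Distances: |18-11|=7, |14-11|=3, |0-11|=11, |14-11|=3, |20-11|=9, |8-11|=3, |14-11|=3. 5 nearest: (14,A), (14,A), (8,A), (14,A), (18,B). Counts: {'A': 4, 'B': 1}. Majority class: A.

A


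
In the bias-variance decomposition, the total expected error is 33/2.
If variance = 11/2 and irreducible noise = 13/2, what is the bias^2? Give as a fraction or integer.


Total error = bias^2 + variance + irreducible noise. So bias^2 = 33/2 - 11/2 - 13/2 = 9/2.

9/2


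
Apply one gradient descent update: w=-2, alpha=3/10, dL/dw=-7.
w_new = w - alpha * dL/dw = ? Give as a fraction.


w_new = -2 - 3/10 * -7 = -2 - -21/10 = 1/10.

1/10


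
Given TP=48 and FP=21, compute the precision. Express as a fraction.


Precision = TP / (TP + FP) = 48 / 69 = 16/23.

16/23


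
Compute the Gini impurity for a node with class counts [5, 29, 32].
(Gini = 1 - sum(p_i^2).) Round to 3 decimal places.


Total = 66. Proportions: 5/66, 29/66, 32/66. sum(p_i^2) = 0.4339. Gini = 1 - 0.4339 = 0.5661, which rounds to 0.566.

0.566


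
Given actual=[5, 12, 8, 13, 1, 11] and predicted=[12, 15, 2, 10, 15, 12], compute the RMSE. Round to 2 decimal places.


MSE = 50.0000. RMSE = sqrt(50.0000) = 7.07.

7.07


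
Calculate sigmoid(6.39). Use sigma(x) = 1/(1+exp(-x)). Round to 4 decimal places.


sigma(6.39) = 1/(1+e^(-6.39)) = 1/(1+0.001678) = 1/1.001678 = 0.9983.

0.9983


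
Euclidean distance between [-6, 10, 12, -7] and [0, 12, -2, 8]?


d = sqrt(sum of squared differences). (-6-0)^2=36, (10-12)^2=4, (12--2)^2=196, (-7-8)^2=225. Sum = 461.

sqrt(461)


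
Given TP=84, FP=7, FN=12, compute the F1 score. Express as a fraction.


Precision = 84/91 = 12/13. Recall = 84/96 = 7/8. F1 = 2*P*R/(P+R) = 168/187.

168/187


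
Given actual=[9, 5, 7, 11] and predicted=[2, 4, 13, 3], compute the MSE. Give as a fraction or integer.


MSE = (1/4) * ((9-2)^2=49 + (5-4)^2=1 + (7-13)^2=36 + (11-3)^2=64). Sum = 150. MSE = 75/2.

75/2


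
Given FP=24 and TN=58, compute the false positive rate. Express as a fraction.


FPR = FP / (FP + TN) = 24 / 82 = 12/41.

12/41


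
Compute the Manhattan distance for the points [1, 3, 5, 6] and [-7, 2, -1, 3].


d = sum of absolute differences: |1--7|=8 + |3-2|=1 + |5--1|=6 + |6-3|=3 = 18.

18


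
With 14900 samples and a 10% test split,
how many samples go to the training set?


Test set = 14900 * 10% = 1490. Training set = 14900 - 1490 = 13410.

13410


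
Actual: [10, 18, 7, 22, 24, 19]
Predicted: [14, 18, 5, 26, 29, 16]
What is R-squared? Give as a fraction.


Mean(y) = 50/3. SS_res = 70. SS_tot = 682/3. R^2 = 1 - 70/(682/3) = 236/341.

236/341


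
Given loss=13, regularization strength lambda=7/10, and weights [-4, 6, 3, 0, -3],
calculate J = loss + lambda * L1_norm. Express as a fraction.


L1 norm = sum(|w|) = 16. J = 13 + 7/10 * 16 = 121/5.

121/5


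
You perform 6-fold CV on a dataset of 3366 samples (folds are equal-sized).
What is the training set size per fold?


Each validation fold has 3366/6 = 561 samples. Training set = 3366 - 561 = 2805.

2805


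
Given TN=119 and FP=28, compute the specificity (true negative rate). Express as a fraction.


Specificity = TN / (TN + FP) = 119 / 147 = 17/21.

17/21


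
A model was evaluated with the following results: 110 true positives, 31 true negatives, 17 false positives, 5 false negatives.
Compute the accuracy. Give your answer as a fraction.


Accuracy = (TP + TN) / (TP + TN + FP + FN) = (110 + 31) / 163 = 141/163.

141/163


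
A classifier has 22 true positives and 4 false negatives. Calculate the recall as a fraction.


Recall = TP / (TP + FN) = 22 / 26 = 11/13.

11/13


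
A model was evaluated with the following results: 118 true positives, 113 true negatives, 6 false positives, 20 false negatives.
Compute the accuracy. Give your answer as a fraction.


Accuracy = (TP + TN) / (TP + TN + FP + FN) = (118 + 113) / 257 = 231/257.

231/257


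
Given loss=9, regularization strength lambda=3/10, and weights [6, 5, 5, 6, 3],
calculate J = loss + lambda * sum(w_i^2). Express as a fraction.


L2 sq norm = sum(w^2) = 131. J = 9 + 3/10 * 131 = 483/10.

483/10


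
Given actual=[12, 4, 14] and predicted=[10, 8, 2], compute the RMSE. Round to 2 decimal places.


MSE = 54.6667. RMSE = sqrt(54.6667) = 7.39.

7.39


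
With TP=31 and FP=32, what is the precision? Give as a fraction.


Precision = TP / (TP + FP) = 31 / 63 = 31/63.

31/63


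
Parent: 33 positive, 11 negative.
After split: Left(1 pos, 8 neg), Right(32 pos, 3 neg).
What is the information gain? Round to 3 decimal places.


H(parent) = 0.8113. H(left) = 0.5033, H(right) = 0.4220. Weighted = (9/44)*0.5033 + (35/44)*0.4220 = 0.4386. IG = 0.8113 - 0.4386 = 0.3727, which rounds to 0.373.

0.373


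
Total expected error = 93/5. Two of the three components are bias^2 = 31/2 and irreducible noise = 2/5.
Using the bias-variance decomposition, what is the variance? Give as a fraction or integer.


Total error = bias^2 + variance + irreducible noise. So variance = 93/5 - 31/2 - 2/5 = 27/10.

27/10


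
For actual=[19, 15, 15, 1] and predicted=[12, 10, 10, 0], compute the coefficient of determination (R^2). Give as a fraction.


Mean(y) = 25/2. SS_res = 100. SS_tot = 187. R^2 = 1 - 100/(187) = 87/187.

87/187


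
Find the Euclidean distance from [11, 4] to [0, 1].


d = sqrt(sum of squared differences). (11-0)^2=121, (4-1)^2=9. Sum = 130.

sqrt(130)


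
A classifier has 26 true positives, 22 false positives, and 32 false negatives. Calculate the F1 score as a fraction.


Precision = 26/48 = 13/24. Recall = 26/58 = 13/29. F1 = 2*P*R/(P+R) = 26/53.

26/53


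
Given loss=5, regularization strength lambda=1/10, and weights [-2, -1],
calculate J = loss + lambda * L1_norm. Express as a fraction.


L1 norm = sum(|w|) = 3. J = 5 + 1/10 * 3 = 53/10.

53/10


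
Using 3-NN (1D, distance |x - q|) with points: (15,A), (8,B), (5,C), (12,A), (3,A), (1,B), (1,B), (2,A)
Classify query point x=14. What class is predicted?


Distances: |15-14|=1, |8-14|=6, |5-14|=9, |12-14|=2, |3-14|=11, |1-14|=13, |1-14|=13, |2-14|=12. 3 nearest: (15,A), (12,A), (8,B). Counts: {'A': 2, 'B': 1}. Majority class: A.

A


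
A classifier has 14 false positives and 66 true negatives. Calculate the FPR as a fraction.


FPR = FP / (FP + TN) = 14 / 80 = 7/40.

7/40


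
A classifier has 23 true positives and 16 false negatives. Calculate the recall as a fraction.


Recall = TP / (TP + FN) = 23 / 39 = 23/39.

23/39


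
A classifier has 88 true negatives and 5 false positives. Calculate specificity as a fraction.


Specificity = TN / (TN + FP) = 88 / 93 = 88/93.

88/93


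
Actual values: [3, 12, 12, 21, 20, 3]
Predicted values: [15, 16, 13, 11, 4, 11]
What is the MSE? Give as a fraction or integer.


MSE = (1/6) * ((3-15)^2=144 + (12-16)^2=16 + (12-13)^2=1 + (21-11)^2=100 + (20-4)^2=256 + (3-11)^2=64). Sum = 581. MSE = 581/6.

581/6
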